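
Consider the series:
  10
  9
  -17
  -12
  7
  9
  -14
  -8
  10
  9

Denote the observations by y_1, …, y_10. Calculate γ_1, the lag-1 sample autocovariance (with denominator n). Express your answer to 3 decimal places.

Mean ȳ = (10 + 9 − 17 − 12 + 7 + 9 − 14 − 8 + 10 + 9)/10 = 0.3000
Σ_{t=1}^{9}(y_t−ȳ)(y_{t+1}−ȳ) = 120.7100
γ_1 = 120.7100 / 10 = 12.071

12.071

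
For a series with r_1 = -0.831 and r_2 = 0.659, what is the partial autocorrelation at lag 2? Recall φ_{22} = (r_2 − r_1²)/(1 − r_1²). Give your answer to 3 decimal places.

φ_{22} = (r_2 − r_1²) / (1 − r_1²)
r_1² = (-0.831)² = 0.690561
Numerator = 0.659 − 0.6906 = -0.0316; denominator = 1 − 0.6906 = 0.3094
φ_{22} = -0.0316 / 0.3094 = -0.102

-0.102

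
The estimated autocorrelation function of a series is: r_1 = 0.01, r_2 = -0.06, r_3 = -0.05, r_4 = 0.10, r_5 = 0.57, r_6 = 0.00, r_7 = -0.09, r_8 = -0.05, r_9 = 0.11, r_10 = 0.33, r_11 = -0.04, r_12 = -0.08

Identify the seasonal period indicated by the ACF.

5

The largest autocorrelation is r_5 = 0.57, with a weaker echo at lag 10 (0.33); the remaining lags stay at or below 0.11.
The dominant spike at lag 5 indicates a seasonal period of 5.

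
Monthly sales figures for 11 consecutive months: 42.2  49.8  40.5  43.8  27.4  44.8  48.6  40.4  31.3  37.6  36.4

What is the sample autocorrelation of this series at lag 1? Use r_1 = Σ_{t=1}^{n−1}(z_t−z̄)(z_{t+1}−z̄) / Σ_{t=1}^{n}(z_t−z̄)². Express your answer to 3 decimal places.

Mean z̄ = (42.2 + 49.8 + 40.5 + 43.8 + 27.4 + 44.8 + 48.6 + 40.4 + 31.3 + 37.6 + 36.4)/11 = 40.2545
Numerator Σ_{t=1}^{10}(z_t−z̄)(z_{t+1}−z̄) = -10.3739
Denominator Σ(z_t−z̄)² = 465.1873
r_1 = -10.3739 / 465.1873 = -0.022

-0.022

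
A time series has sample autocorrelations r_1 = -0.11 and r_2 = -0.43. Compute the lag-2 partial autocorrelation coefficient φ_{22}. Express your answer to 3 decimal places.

-0.448

φ_{22} = (r_2 − r_1²) / (1 − r_1²)
r_1² = (-0.11)² = 0.0121
Numerator = -0.43 − 0.0121 = -0.4421; denominator = 1 − 0.0121 = 0.9879
φ_{22} = -0.4421 / 0.9879 = -0.448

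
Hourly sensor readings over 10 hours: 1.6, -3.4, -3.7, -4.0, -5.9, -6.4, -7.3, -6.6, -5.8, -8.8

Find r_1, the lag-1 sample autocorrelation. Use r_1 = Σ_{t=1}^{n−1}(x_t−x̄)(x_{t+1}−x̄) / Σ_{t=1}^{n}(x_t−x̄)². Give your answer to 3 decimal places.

0.341

Mean x̄ = (1.6 − 3.4 − 3.7 − 4.0 − 5.9 − 6.4 − 7.3 − 6.6 − 5.8 − 8.8)/10 = -5.0300
Numerator Σ_{t=1}^{9}(x_t−x̄)(x_{t+1}−x̄) = 25.4261
Denominator Σ(x_t−x̄)² = 74.5010
r_1 = 25.4261 / 74.5010 = 0.341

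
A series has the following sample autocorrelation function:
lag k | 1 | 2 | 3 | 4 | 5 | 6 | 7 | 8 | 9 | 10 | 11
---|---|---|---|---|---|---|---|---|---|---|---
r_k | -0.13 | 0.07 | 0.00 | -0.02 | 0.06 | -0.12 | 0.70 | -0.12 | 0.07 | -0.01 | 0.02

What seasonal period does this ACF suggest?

The largest autocorrelation is r_7 = 0.70; the remaining lags stay at or below 0.07.
The dominant spike at lag 7 indicates a seasonal period of 7.

7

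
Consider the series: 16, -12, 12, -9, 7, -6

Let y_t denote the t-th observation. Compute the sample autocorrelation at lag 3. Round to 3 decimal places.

-0.437

Mean ȳ = (16 − 12 + 12 − 9 + 7 − 6)/6 = 1.3333
Deviations from mean: 14.6667, -13.3333, 10.6667, -10.3333, 5.6667, -7.3333
Σ(y_t−ȳ)(y_{t+3}−ȳ) = (-151.5556) + (-75.5556) + (-78.2222) = -305.3333
Denominator Σ(y_t−ȳ)² = 699.3333
r_3 = -305.3333 / 699.3333 = -0.437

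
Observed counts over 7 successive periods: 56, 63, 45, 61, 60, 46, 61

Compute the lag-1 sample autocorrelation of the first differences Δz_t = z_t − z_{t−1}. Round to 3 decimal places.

First differences Δz: 7, -18, 16, -1, -14, 15
Mean of differences = 0.8333
Numerator Σ(Δz_t−Δz̄)(Δz_{t+1}−Δz̄) = -612.5278
Denominator Σ(Δz_t−Δz̄)² = 1046.8333
r_1(Δz) = -612.5278 / 1046.8333 = -0.585

-0.585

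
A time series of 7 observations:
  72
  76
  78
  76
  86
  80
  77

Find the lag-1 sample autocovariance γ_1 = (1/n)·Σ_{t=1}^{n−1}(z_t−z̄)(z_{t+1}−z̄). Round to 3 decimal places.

1.548

Mean z̄ = (72 + 76 + 78 + 76 + 86 + 80 + 77)/7 = 77.8571
Σ_{t=1}^{6}(z_t−z̄)(z_{t+1}−z̄) = 10.8367
γ_1 = 10.8367 / 7 = 1.548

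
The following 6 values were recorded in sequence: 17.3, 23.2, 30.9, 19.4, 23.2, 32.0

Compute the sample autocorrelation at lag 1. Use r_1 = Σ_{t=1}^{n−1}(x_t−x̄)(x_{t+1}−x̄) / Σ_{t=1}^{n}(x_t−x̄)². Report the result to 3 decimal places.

-0.196

Mean x̄ = (17.3 + 23.2 + 30.9 + 19.4 + 23.2 + 32.0)/6 = 24.3333
Deviations from mean: -7.0333, -1.1333, 6.5667, -4.9333, -1.1333, 7.6667
Numerator Σ_{t=1}^{5}(x_t−x̄)(x_{t+1}−x̄) = -34.9644
Denominator Σ(x_t−x̄)² = 178.2733
r_1 = -34.9644 / 178.2733 = -0.196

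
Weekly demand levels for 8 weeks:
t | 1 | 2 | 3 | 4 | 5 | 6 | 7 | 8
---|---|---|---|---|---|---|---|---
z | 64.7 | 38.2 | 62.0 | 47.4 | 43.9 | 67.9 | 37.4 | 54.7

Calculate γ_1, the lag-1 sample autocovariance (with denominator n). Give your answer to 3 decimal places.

Mean z̄ = (64.7 + 38.2 + 62.0 + 47.4 + 43.9 + 67.9 + 37.4 + 54.7)/8 = 52.0250
Σ_{t=1}^{7}(z_t−z̄)(z_{t+1}−z̄) = -721.9706
γ_1 = -721.9706 / 8 = -90.246

-90.246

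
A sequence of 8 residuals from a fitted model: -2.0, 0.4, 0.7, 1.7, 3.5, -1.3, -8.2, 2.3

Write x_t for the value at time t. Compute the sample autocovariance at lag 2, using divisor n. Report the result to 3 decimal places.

-3.846

Mean x̄ = (-2.0 + 0.4 + 0.7 + 1.7 + 3.5 − 1.3 − 8.2 + 2.3)/8 = -0.3625
Deviations: -1.6375, 0.7625, 1.0625, 2.0625, 3.8625, -0.9375, -7.8375, 2.6625
Σ_{t=1}^{6}(x_t−x̄)(x_{t+2}−x̄) = -30.7653
γ_2 = -30.7653 / 8 = -3.846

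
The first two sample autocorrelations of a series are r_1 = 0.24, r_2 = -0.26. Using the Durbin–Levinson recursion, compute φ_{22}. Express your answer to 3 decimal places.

φ_{22} = (r_2 − r_1²) / (1 − r_1²)
r_1² = (0.24)² = 0.0576
Numerator = -0.26 − 0.0576 = -0.3176; denominator = 1 − 0.0576 = 0.9424
φ_{22} = -0.3176 / 0.9424 = -0.337

-0.337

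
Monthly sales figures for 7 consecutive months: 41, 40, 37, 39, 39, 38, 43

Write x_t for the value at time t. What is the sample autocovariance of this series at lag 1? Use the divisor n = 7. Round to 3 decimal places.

Mean x̄ = (41 + 40 + 37 + 39 + 39 + 38 + 43)/7 = 39.5714
Deviations: 1.4286, 0.4286, -2.5714, -0.5714, -0.5714, -1.5714, 3.4286
Σ_{t=1}^{6}(x_t−x̄)(x_{t+1}−x̄) = -3.1837
γ_1 = -3.1837 / 7 = -0.455

-0.455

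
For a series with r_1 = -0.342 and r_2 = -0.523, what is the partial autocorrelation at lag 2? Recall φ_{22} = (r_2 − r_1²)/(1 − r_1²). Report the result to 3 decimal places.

-0.725

φ_{22} = (r_2 − r_1²) / (1 − r_1²)
r_1² = (-0.342)² = 0.116964
Numerator = -0.523 − 0.1170 = -0.6400; denominator = 1 − 0.1170 = 0.8830
φ_{22} = -0.6400 / 0.8830 = -0.725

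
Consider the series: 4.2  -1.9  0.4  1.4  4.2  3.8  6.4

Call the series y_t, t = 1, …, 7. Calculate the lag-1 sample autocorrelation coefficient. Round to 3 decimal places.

Mean ȳ = (4.2 − 1.9 + 0.4 + 1.4 + 4.2 + 3.8 + 6.4)/7 = 2.6429
Σ(y_t−ȳ)(y_{t+1}−ȳ) = (-7.0739) + (10.1890) + (2.7876) + (-1.9353) + (1.8018) + (4.3476) = 10.1167
Denominator Σ(y_t−ȳ)² = 47.5171
r_1 = 10.1167 / 47.5171 = 0.213

0.213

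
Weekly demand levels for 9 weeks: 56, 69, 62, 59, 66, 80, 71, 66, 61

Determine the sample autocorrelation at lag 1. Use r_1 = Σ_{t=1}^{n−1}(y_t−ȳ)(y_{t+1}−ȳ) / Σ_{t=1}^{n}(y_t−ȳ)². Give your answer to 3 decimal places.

0.145

Mean ȳ = (56 + 69 + 62 + 59 + 66 + 80 + 71 + 66 + 61)/9 = 65.5556
Numerator Σ_{t=1}^{8}(y_t−ȳ)(y_{t+1}−ȳ) = 60.6914
Denominator Σ(y_t−ȳ)² = 418.2222
r_1 = 60.6914 / 418.2222 = 0.145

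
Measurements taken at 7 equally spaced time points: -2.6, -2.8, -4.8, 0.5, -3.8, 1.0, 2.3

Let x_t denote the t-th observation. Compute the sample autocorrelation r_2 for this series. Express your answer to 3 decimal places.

0.115

Mean x̄ = (-2.6 − 2.8 − 4.8 + 0.5 − 3.8 + 1.0 + 2.3)/7 = -1.4571
Σ(x_t−x̄)(x_{t+2}−x̄) = (3.8204) + (-2.6282) + (7.8318) + (4.8090) + (-8.8024) = 5.0306
Denominator Σ(x_t−x̄)² = 43.7571
r_2 = 5.0306 / 43.7571 = 0.115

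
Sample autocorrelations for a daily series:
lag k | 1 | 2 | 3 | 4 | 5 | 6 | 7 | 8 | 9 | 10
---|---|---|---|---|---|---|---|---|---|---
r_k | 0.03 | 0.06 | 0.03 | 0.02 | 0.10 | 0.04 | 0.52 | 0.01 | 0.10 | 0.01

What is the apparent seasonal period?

7

The largest autocorrelation is r_7 = 0.52; the remaining lags stay at or below 0.10.
The dominant spike at lag 7 indicates a seasonal period of 7.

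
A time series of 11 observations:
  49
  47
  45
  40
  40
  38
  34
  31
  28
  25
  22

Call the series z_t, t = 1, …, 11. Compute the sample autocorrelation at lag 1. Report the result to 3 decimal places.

0.721

Mean z̄ = (49 + 47 + 45 + 40 + 40 + 38 + 34 + 31 + 28 + 25 + 22)/11 = 36.2727
Numerator Σ_{t=1}^{10}(z_t−z̄)(z_{t+1}−z̄) = 588.8347
Denominator Σ(z_t−z̄)² = 816.1818
r_1 = 588.8347 / 816.1818 = 0.721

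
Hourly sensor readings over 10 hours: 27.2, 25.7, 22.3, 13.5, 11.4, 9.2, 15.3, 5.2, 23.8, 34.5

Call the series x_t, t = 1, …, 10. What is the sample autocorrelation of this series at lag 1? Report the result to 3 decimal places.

Mean x̄ = (27.2 + 25.7 + 22.3 + 13.5 + 11.4 + 9.2 + 15.3 + 5.2 + 23.8 + 34.5)/10 = 18.8100
Numerator Σ_{t=1}^{9}(x_t−x̄)(x_{t+1}−x̄) = 265.7599
Denominator Σ(x_t−x̄)² = 774.1290
r_1 = 265.7599 / 774.1290 = 0.343

0.343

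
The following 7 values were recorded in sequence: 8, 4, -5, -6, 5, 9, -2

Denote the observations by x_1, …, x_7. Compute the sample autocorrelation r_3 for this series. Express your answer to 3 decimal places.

-0.265

Mean x̄ = (8 + 4 − 5 − 6 + 5 + 9 − 2)/7 = 1.8571
Deviations from mean: 6.1429, 2.1429, -6.8571, -7.8571, 3.1429, 7.1429, -3.8571
Σ(x_t−x̄)(x_{t+3}−x̄) = (-48.2653) + (6.7347) + (-48.9796) + (30.3061) = -60.2041
Denominator Σ(x_t−x̄)² = 226.8571
r_3 = -60.2041 / 226.8571 = -0.265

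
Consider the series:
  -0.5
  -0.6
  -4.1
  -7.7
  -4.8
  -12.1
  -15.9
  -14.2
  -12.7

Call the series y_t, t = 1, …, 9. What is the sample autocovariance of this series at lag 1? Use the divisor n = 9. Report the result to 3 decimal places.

Mean ȳ = (-0.5 − 0.6 − 4.1 − 7.7 − 4.8 − 12.1 − 15.9 − 14.2 − 12.7)/9 = -8.0667
Σ_{t=1}^{8}(y_t−ȳ)(y_{t+1}−ȳ) = 183.6489
γ_1 = 183.6489 / 9 = 20.405

20.405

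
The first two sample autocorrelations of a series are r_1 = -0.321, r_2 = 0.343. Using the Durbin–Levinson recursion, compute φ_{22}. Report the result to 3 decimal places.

φ_{22} = (r_2 − r_1²) / (1 − r_1²)
r_1² = (-0.321)² = 0.103041
Numerator = 0.343 − 0.1030 = 0.2400; denominator = 1 − 0.1030 = 0.8970
φ_{22} = 0.2400 / 0.8970 = 0.268

0.268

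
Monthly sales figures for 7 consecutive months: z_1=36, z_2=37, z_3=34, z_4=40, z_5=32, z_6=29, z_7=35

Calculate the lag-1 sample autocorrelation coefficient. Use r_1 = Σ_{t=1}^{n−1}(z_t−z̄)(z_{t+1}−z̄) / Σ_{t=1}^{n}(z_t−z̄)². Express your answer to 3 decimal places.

-0.039

Mean z̄ = (36 + 37 + 34 + 40 + 32 + 29 + 35)/7 = 34.7143
Deviations from mean: 1.2857, 2.2857, -0.7143, 5.2857, -2.7143, -5.7143, 0.2857
Numerator Σ_{t=1}^{6}(z_t−z̄)(z_{t+1}−z̄) = -2.9388
Denominator Σ(z_t−z̄)² = 75.4286
r_1 = -2.9388 / 75.4286 = -0.039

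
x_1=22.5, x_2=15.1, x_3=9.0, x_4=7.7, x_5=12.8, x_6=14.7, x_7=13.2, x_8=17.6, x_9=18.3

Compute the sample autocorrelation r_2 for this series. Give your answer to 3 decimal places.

-0.245

Mean x̄ = (22.5 + 15.1 + 9.0 + 7.7 + 12.8 + 14.7 + 13.2 + 17.6 + 18.3)/9 = 14.5444
Numerator Σ_{t=1}^{7}(x_t−x̄)(x_{t+2}−x̄) = -41.5328
Denominator Σ(x_t−x̄)² = 169.5022
r_2 = -41.5328 / 169.5022 = -0.245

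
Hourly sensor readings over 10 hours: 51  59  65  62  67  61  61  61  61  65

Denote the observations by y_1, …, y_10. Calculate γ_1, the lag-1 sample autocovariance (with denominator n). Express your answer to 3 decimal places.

Mean ȳ = (51 + 59 + 65 + 62 + 67 + 61 + 61 + 61 + 61 + 65)/10 = 61.3000
Σ_{t=1}^{9}(y_t−ȳ)(y_{t+1}−ȳ) = 19.2100
γ_1 = 19.2100 / 10 = 1.921

1.921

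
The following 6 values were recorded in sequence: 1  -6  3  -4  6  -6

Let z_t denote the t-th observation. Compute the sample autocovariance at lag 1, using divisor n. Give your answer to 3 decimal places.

Mean z̄ = (1 − 6 + 3 − 4 + 6 − 6)/6 = -1.0000
Σ_{t=1}^{5}(z_t−z̄)(z_{t+1}−z̄) = -98.0000
γ_1 = -98.0000 / 6 = -16.333

-16.333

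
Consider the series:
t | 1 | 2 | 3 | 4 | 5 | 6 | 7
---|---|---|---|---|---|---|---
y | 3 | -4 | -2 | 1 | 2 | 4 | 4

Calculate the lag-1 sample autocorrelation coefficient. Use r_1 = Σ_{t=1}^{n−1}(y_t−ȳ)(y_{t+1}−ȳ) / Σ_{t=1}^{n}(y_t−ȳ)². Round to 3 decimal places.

0.309

Mean ȳ = (3 − 4 − 2 + 1 + 2 + 4 + 4)/7 = 1.1429
Deviations from mean: 1.8571, -5.1429, -3.1429, -0.1429, 0.8571, 2.8571, 2.8571
Σ(y_t−ȳ)(y_{t+1}−ȳ) = (-9.5510) + (16.1633) + (0.4490) + (-0.1224) + (2.4490) + (8.1633) = 17.5510
Denominator Σ(y_t−ȳ)² = 56.8571
r_1 = 17.5510 / 56.8571 = 0.309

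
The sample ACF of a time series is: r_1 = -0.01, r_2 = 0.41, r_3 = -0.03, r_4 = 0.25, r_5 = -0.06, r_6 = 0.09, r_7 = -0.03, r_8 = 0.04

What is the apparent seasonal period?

2

The largest autocorrelation is r_2 = 0.41, with a weaker echo at lag 4 (0.25); the remaining lags stay at or below 0.09.
The dominant spike at lag 2 indicates a seasonal period of 2.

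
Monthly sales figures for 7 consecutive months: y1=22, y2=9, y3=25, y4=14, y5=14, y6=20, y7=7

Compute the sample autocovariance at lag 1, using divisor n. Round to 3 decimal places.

Mean ȳ = (22 + 9 + 25 + 14 + 14 + 20 + 7)/7 = 15.8571
Deviations: 6.1429, -6.8571, 9.1429, -1.8571, -1.8571, 4.1429, -8.8571
Σ_{t=1}^{6}(y_t−ȳ)(y_{t+1}−ȳ) = -162.7347
γ_1 = -162.7347 / 7 = -23.248

-23.248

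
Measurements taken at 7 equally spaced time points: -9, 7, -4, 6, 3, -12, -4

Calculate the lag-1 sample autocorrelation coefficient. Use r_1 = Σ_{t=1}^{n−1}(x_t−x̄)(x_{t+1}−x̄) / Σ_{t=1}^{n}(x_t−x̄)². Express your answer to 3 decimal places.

Mean x̄ = (-9 + 7 − 4 + 6 + 3 − 12 − 4)/7 = -1.8571
Deviations from mean: -7.1429, 8.8571, -2.1429, 7.8571, 4.8571, -10.1429, -2.1429
Σ(x_t−x̄)(x_{t+1}−x̄) = (-63.2653) + (-18.9796) + (-16.8367) + (38.1633) + (-49.2653) + (21.7347) = -88.4490
Denominator Σ(x_t−x̄)² = 326.8571
r_1 = -88.4490 / 326.8571 = -0.271

-0.271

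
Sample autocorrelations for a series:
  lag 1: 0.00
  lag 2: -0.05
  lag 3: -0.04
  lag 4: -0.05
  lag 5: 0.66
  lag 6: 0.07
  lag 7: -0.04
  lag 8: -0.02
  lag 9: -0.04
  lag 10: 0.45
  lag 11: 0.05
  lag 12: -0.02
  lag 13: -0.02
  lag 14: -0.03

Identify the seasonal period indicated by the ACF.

The largest autocorrelation is r_5 = 0.66, with a weaker echo at lag 10 (0.45); the remaining lags stay at or below 0.07.
The dominant spike at lag 5 indicates a seasonal period of 5.

5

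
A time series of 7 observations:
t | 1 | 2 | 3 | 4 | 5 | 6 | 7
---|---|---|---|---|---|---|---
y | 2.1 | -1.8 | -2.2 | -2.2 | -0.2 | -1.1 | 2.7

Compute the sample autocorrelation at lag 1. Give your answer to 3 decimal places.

Mean ȳ = (2.1 − 1.8 − 2.2 − 2.2 − 0.2 − 1.1 + 2.7)/7 = -0.3857
Deviations from mean: 2.4857, -1.4143, -1.8143, -1.8143, 0.1857, -0.7143, 3.0857
Σ(y_t−ȳ)(y_{t+1}−ȳ) = (-3.5155) + (2.5659) + (3.2916) + (-0.3369) + (-0.1327) + (-2.2041) = -0.3316
Denominator Σ(y_t−ȳ)² = 24.8286
r_1 = -0.3316 / 24.8286 = -0.013

-0.013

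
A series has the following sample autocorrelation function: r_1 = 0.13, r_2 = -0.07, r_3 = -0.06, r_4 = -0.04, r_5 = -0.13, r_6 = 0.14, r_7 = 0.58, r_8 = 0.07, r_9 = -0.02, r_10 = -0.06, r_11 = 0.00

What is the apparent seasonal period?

7

The largest autocorrelation is r_7 = 0.58; the remaining lags stay at or below 0.14.
The dominant spike at lag 7 indicates a seasonal period of 7.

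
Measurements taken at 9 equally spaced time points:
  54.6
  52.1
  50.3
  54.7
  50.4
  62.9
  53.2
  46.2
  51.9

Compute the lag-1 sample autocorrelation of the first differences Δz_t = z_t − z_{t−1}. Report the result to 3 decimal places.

First differences Δz: -2.5, -1.8, 4.4, -4.3, 12.5, -9.7, -7.0, 5.7
Mean of differences = -0.3375
Numerator Σ(Δz_t−Δz̄)(Δz_{t+1}−Δz̄) = -171.4452
Denominator Σ(Δz_t−Δz̄)² = 378.2588
r_1(Δz) = -171.4452 / 378.2588 = -0.453

-0.453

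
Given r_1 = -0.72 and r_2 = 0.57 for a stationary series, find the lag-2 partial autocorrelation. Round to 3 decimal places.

φ_{22} = (r_2 − r_1²) / (1 − r_1²)
r_1² = (-0.72)² = 0.5184
Numerator = 0.57 − 0.5184 = 0.0516; denominator = 1 − 0.5184 = 0.4816
φ_{22} = 0.0516 / 0.4816 = 0.107

0.107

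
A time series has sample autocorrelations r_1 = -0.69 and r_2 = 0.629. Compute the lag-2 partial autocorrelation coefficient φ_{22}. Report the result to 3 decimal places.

φ_{22} = (r_2 − r_1²) / (1 − r_1²)
r_1² = (-0.69)² = 0.4761
Numerator = 0.629 − 0.4761 = 0.1529; denominator = 1 − 0.4761 = 0.5239
φ_{22} = 0.1529 / 0.5239 = 0.292

0.292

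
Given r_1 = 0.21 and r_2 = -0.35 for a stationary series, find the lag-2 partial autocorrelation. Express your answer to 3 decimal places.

φ_{22} = (r_2 − r_1²) / (1 − r_1²)
r_1² = (0.21)² = 0.0441
Numerator = -0.35 − 0.0441 = -0.3941; denominator = 1 − 0.0441 = 0.9559
φ_{22} = -0.3941 / 0.9559 = -0.412

-0.412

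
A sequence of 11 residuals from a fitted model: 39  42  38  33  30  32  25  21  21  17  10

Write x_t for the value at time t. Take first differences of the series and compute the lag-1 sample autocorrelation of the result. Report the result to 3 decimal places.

-0.201

First differences Δx: 3, -4, -5, -3, 2, -7, -4, 0, -4, -7
Mean of differences = -2.9000
Numerator Σ(Δx_t−Δx̄)(Δx_{t+1}−Δx̄) = -21.9100
Denominator Σ(Δx_t−Δx̄)² = 108.9000
r_1(Δx) = -21.9100 / 108.9000 = -0.201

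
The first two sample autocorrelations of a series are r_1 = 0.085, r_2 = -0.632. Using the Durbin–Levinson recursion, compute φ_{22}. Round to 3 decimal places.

φ_{22} = (r_2 − r_1²) / (1 − r_1²)
r_1² = (0.085)² = 0.007225
Numerator = -0.632 − 0.0072 = -0.6392; denominator = 1 − 0.0072 = 0.9928
φ_{22} = -0.6392 / 0.9928 = -0.644

-0.644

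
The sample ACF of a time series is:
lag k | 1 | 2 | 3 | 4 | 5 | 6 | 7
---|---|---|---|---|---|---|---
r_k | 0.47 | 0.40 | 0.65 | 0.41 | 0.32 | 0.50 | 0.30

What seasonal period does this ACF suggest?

The largest autocorrelation is r_3 = 0.65, with a weaker echo at lag 6 (0.50); the remaining lags stay at or below 0.47. The elevated value at lag 1 (0.47), dropping to 0.40 at lag 2, reflects decaying short-term dependence rather than seasonality.
The dominant spike at lag 3 indicates a seasonal period of 3.

3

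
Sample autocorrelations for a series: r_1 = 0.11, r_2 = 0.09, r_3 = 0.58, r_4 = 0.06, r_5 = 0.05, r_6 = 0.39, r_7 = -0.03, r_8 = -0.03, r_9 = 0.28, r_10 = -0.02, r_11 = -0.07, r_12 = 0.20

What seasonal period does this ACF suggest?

3

The largest autocorrelation is r_3 = 0.58, with weaker echoes at lags 6 (0.39), 9 (0.28) and 12 (0.20); the remaining lags stay at or below 0.11.
The dominant spike at lag 3 indicates a seasonal period of 3.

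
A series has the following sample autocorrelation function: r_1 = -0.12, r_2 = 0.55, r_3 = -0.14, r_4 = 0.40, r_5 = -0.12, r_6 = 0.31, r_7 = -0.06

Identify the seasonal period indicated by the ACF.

2

The largest autocorrelation is r_2 = 0.55, with weaker echoes at lags 4 (0.40) and 6 (0.31); the remaining lags stay at or below -0.06.
The dominant spike at lag 2 indicates a seasonal period of 2.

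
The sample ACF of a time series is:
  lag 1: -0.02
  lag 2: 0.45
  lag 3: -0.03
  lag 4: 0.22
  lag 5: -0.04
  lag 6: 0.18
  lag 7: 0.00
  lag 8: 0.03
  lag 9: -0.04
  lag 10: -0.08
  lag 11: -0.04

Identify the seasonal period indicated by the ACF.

2

The largest autocorrelation is r_2 = 0.45, with weaker echoes at lags 4 (0.22) and 6 (0.18); the remaining lags stay at or below 0.03.
The dominant spike at lag 2 indicates a seasonal period of 2.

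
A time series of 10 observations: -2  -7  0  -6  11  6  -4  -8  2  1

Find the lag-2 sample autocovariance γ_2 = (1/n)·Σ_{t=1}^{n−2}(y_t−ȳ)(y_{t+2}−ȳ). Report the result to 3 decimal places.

-10.368

Mean ȳ = (-2 − 7 + 0 − 6 + 11 + 6 − 4 − 8 + 2 + 1)/10 = -0.7000
Σ_{t=1}^{8}(y_t−ȳ)(y_{t+2}−ȳ) = -103.6800
γ_2 = -103.6800 / 10 = -10.368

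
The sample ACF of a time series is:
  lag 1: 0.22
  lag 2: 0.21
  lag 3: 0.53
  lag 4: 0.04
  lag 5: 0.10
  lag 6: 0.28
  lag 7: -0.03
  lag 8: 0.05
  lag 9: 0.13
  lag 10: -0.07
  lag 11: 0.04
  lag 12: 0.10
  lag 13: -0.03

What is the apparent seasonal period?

3

The largest autocorrelation is r_3 = 0.53, with a weaker echo at lag 6 (0.28); the remaining lags stay at or below 0.22. The elevated value at lag 1 (0.22), dropping to 0.21 at lag 2, reflects decaying short-term dependence rather than seasonality.
The dominant spike at lag 3 indicates a seasonal period of 3.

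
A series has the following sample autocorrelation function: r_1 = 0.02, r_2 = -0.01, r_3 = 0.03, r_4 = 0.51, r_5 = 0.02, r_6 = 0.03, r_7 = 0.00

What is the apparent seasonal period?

4

The largest autocorrelation is r_4 = 0.51; the remaining lags stay at or below 0.03.
The dominant spike at lag 4 indicates a seasonal period of 4.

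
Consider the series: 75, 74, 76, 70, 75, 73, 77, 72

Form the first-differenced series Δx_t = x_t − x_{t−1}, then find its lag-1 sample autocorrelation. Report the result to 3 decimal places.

First differences Δx: -1, 2, -6, 5, -2, 4, -5
Mean of differences = -0.4286
Numerator Σ(Δx_t−Δx̄)(Δx_{t+1}−Δx̄) = -80.8980
Denominator Σ(Δx_t−Δx̄)² = 109.7143
r_1(Δx) = -80.8980 / 109.7143 = -0.737

-0.737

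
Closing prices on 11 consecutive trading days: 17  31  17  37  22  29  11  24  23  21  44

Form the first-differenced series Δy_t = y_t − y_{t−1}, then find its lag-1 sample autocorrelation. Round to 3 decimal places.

-0.633

First differences Δy: 14, -14, 20, -15, 7, -18, 13, -1, -2, 23
Mean of differences = 2.7000
Numerator Σ(Δy_t−Δȳ)(Δy_{t+1}−Δȳ) = -1278.2900
Denominator Σ(Δy_t−Δȳ)² = 2020.1000
r_1(Δy) = -1278.2900 / 2020.1000 = -0.633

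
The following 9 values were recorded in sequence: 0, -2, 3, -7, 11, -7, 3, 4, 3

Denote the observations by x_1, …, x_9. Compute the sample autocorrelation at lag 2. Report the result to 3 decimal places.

Mean x̄ = (0 − 2 + 3 − 7 + 11 − 7 + 3 + 4 + 3)/9 = 0.8889
Σ(x_t−x̄)(x_{t+2}−x̄) = (-1.8765) + (22.7901) + (21.3457) + (62.2346) + (21.3457) + (-24.5432) + (4.4568) = 105.7531
Denominator Σ(x_t−x̄)² = 258.8889
r_2 = 105.7531 / 258.8889 = 0.408

0.408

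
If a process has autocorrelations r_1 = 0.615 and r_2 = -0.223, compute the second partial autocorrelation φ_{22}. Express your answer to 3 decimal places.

φ_{22} = (r_2 − r_1²) / (1 − r_1²)
r_1² = (0.615)² = 0.378225
Numerator = -0.223 − 0.3782 = -0.6012; denominator = 1 − 0.3782 = 0.6218
φ_{22} = -0.6012 / 0.6218 = -0.967

-0.967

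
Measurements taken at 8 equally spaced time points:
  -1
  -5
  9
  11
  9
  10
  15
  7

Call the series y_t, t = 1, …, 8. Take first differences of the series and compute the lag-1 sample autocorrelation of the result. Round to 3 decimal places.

-0.310

First differences Δy: -4, 14, 2, -2, 1, 5, -8
Mean of differences = 1.1429
Numerator Σ(Δy_t−Δȳ)(Δy_{t+1}−Δȳ) = -93.1633
Denominator Σ(Δy_t−Δȳ)² = 300.8571
r_1(Δy) = -93.1633 / 300.8571 = -0.310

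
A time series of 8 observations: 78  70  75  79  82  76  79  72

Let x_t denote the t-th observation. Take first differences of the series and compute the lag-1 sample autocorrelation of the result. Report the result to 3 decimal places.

First differences Δx: -8, 5, 4, 3, -6, 3, -7
Mean of differences = -0.8571
Numerator Σ(Δx_t−Δx̄)(Δx_{t+1}−Δx̄) = -58.0204
Denominator Σ(Δx_t−Δx̄)² = 202.8571
r_1(Δx) = -58.0204 / 202.8571 = -0.286

-0.286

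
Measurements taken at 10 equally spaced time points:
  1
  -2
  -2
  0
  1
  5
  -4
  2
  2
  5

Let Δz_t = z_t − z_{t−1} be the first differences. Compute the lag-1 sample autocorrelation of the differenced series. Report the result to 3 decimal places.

First differences Δz: -3, 0, 2, 1, 4, -9, 6, 0, 3
Mean of differences = 0.4444
Numerator Σ(Δz_t−Δz̄)(Δz_{t+1}−Δz̄) = -85.9753
Denominator Σ(Δz_t−Δz̄)² = 154.2222
r_1(Δz) = -85.9753 / 154.2222 = -0.557

-0.557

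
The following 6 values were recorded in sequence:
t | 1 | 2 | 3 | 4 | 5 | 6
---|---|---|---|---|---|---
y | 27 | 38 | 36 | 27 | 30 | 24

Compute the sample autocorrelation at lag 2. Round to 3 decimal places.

Mean ȳ = (27 + 38 + 36 + 27 + 30 + 24)/6 = 30.3333
Deviations from mean: -3.3333, 7.6667, 5.6667, -3.3333, -0.3333, -6.3333
Σ(y_t−ȳ)(y_{t+2}−ȳ) = (-18.8889) + (-25.5556) + (-1.8889) + (21.1111) = -25.2222
Denominator Σ(y_t−ȳ)² = 153.3333
r_2 = -25.2222 / 153.3333 = -0.164

-0.164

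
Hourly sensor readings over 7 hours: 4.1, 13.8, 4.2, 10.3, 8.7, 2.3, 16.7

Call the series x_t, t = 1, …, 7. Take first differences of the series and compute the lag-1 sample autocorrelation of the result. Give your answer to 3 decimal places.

First differences Δx: 9.7, -9.6, 6.1, -1.6, -6.4, 14.4
Mean of differences = 2.1000
Numerator Σ(Δx_t−Δx̄)(Δx_{t+1}−Δx̄) = -223.6200
Denominator Σ(Δx_t−Δx̄)² = 447.8800
r_1(Δx) = -223.6200 / 447.8800 = -0.499

-0.499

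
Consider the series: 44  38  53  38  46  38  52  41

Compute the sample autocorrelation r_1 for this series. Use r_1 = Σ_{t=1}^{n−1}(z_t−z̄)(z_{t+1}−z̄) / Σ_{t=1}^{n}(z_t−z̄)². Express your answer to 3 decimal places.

-0.768

Mean z̄ = (44 + 38 + 53 + 38 + 46 + 38 + 52 + 41)/8 = 43.7500
Σ(z_t−z̄)(z_{t+1}−z̄) = (-1.4375) + (-53.1875) + (-53.1875) + (-12.9375) + (-12.9375) + (-47.4375) + (-22.6875) = -203.8125
Denominator Σ(z_t−z̄)² = 265.5000
r_1 = -203.8125 / 265.5000 = -0.768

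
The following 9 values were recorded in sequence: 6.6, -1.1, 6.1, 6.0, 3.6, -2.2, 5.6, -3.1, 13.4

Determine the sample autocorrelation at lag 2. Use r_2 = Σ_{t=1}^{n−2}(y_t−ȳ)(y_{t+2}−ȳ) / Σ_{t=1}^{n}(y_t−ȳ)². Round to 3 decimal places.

Mean ȳ = (6.6 − 1.1 + 6.1 + 6.0 + 3.6 − 2.2 + 5.6 − 3.1 + 13.4)/9 = 3.8778
Numerator Σ_{t=1}^{7}(y_t−ȳ)(y_{t+2}−ȳ) = 40.3001
Denominator Σ(y_t−ȳ)² = 220.9756
r_2 = 40.3001 / 220.9756 = 0.182

0.182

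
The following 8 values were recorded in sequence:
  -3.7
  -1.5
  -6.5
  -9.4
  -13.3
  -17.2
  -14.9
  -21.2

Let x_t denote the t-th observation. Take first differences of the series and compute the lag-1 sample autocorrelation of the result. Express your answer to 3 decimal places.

First differences Δx: 2.2, -5.0, -2.9, -3.9, -3.9, 2.3, -6.3
Mean of differences = -2.5000
Numerator Σ(Δx_t−Δx̄)(Δx_{t+1}−Δx̄) = -33.1900
Denominator Σ(Δx_t−Δx̄)² = 69.9000
r_1(Δx) = -33.1900 / 69.9000 = -0.475

-0.475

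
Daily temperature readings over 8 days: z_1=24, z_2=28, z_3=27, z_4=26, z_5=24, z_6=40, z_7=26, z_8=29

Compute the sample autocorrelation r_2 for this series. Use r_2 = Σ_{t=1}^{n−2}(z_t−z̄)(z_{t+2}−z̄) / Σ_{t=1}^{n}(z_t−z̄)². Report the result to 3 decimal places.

0.022

Mean z̄ = (24 + 28 + 27 + 26 + 24 + 40 + 26 + 29)/8 = 28.0000
Σ(z_t−z̄)(z_{t+2}−z̄) = (4.0000) + (0.0000) + (4.0000) + (-24.0000) + (8.0000) + (12.0000) = 4.0000
Denominator Σ(z_t−z̄)² = 186.0000
r_2 = 4.0000 / 186.0000 = 0.022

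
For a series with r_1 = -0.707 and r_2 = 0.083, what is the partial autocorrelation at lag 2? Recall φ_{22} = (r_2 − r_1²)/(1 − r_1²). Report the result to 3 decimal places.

-0.833

φ_{22} = (r_2 − r_1²) / (1 − r_1²)
r_1² = (-0.707)² = 0.499849
Numerator = 0.083 − 0.4998 = -0.4168; denominator = 1 − 0.4998 = 0.5002
φ_{22} = -0.4168 / 0.5002 = -0.833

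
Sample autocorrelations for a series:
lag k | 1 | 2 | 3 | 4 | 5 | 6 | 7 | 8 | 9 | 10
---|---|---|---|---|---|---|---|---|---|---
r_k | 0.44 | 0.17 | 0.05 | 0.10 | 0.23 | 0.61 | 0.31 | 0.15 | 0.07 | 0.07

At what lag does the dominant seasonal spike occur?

6

The largest autocorrelation is r_6 = 0.61; the remaining lags stay at or below 0.44. The elevated value at lag 1 (0.44), dropping to 0.17 at lag 2, reflects decaying short-term dependence rather than seasonality.
The dominant spike at lag 6 indicates a seasonal period of 6.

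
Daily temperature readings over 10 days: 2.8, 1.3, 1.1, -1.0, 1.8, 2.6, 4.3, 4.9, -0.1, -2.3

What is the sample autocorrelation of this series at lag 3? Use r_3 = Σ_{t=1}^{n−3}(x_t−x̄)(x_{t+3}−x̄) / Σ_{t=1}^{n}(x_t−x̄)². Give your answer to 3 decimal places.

-0.485

Mean x̄ = (2.8 + 1.3 + 1.1 − 1.0 + 1.8 + 2.6 + 4.3 + 4.9 − 0.1 − 2.3)/10 = 1.5400
Numerator Σ_{t=1}^{7}(x_t−x̄)(x_{t+3}−x̄) = -22.2028
Denominator Σ(x_t−x̄)² = 45.8240
r_3 = -22.2028 / 45.8240 = -0.485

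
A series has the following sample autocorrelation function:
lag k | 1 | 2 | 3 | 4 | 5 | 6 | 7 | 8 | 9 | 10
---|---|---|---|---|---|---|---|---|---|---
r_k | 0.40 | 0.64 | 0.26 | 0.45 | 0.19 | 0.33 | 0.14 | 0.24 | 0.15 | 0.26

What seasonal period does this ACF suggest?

The largest autocorrelation is r_2 = 0.64, with a weaker echo at lag 4 (0.45); the remaining lags stay at or below 0.40.
The dominant spike at lag 2 indicates a seasonal period of 2.

2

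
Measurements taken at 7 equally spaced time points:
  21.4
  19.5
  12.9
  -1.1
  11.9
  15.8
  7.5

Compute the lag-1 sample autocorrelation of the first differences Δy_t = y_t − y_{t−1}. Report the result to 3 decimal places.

First differences Δy: -1.9, -6.6, -14.0, 13.0, 3.9, -8.3
Mean of differences = -2.3167
Numerator Σ(Δy_t−Δȳ)(Δy_{t+1}−Δȳ) = -72.6686
Denominator Σ(Δy_t−Δȳ)² = 464.0683
r_1(Δy) = -72.6686 / 464.0683 = -0.157

-0.157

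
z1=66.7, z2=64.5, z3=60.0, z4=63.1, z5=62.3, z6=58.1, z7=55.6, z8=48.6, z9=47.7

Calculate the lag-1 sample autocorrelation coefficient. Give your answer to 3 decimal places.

Mean z̄ = (66.7 + 64.5 + 60.0 + 63.1 + 62.3 + 58.1 + 55.6 + 48.6 + 47.7)/9 = 58.5111
Numerator Σ_{t=1}^{8}(z_t−z̄)(z_{t+1}−z̄) = 217.8199
Denominator Σ(z_t−z̄)² = 364.3089
r_1 = 217.8199 / 364.3089 = 0.598

0.598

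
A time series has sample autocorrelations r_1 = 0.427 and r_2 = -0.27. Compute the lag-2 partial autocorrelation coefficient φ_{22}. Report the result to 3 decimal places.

φ_{22} = (r_2 − r_1²) / (1 − r_1²)
r_1² = (0.427)² = 0.182329
Numerator = -0.27 − 0.1823 = -0.4523; denominator = 1 − 0.1823 = 0.8177
φ_{22} = -0.4523 / 0.8177 = -0.553

-0.553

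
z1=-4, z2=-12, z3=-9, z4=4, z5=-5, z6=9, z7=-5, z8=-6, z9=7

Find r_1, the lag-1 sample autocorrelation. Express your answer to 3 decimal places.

Mean z̄ = (-4 − 12 − 9 + 4 − 5 + 9 − 5 − 6 + 7)/9 = -2.3333
Numerator Σ_{t=1}^{8}(z_t−z̄)(z_{t+1}−z̄) = -63.4444
Denominator Σ(z_t−z̄)² = 424.0000
r_1 = -63.4444 / 424.0000 = -0.150

-0.150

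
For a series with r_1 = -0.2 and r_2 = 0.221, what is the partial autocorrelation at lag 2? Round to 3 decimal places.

0.189

φ_{22} = (r_2 − r_1²) / (1 − r_1²)
r_1² = (-0.2)² = 0.04
Numerator = 0.221 − 0.0400 = 0.1810; denominator = 1 − 0.0400 = 0.9600
φ_{22} = 0.1810 / 0.9600 = 0.189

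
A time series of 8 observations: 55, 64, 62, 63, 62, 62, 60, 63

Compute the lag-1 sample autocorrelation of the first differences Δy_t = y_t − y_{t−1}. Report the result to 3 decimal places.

First differences Δy: 9, -2, 1, -1, 0, -2, 3
Mean of differences = 1.1429
Numerator Σ(Δy_t−Δȳ)(Δy_{t+1}−Δȳ) = -23.7347
Denominator Σ(Δy_t−Δȳ)² = 90.8571
r_1(Δy) = -23.7347 / 90.8571 = -0.261

-0.261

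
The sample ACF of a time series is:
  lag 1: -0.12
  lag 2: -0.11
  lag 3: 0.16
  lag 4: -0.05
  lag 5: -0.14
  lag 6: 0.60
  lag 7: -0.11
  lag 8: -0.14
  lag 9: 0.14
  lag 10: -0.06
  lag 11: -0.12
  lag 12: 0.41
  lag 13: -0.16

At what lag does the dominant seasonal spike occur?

The largest autocorrelation is r_6 = 0.60, with a weaker echo at lag 12 (0.41); the remaining lags stay at or below 0.16.
The dominant spike at lag 6 indicates a seasonal period of 6.

6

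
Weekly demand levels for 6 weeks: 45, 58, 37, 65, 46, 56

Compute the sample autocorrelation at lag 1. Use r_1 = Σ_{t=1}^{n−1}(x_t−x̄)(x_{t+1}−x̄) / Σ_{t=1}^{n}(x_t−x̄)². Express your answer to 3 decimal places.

Mean x̄ = (45 + 58 + 37 + 65 + 46 + 56)/6 = 51.1667
Deviations from mean: -6.1667, 6.8333, -14.1667, 13.8333, -5.1667, 4.8333
Numerator Σ_{t=1}^{5}(x_t−x̄)(x_{t+1}−x̄) = -431.3611
Denominator Σ(x_t−x̄)² = 526.8333
r_1 = -431.3611 / 526.8333 = -0.819

-0.819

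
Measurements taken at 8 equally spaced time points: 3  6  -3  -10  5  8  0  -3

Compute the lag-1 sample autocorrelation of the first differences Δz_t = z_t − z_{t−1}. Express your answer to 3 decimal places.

-0.068

First differences Δz: 3, -9, -7, 15, 3, -8, -3
Mean of differences = -0.8571
Numerator Σ(Δz_t−Δz̄)(Δz_{t+1}−Δz̄) = -29.8776
Denominator Σ(Δz_t−Δz̄)² = 440.8571
r_1(Δz) = -29.8776 / 440.8571 = -0.068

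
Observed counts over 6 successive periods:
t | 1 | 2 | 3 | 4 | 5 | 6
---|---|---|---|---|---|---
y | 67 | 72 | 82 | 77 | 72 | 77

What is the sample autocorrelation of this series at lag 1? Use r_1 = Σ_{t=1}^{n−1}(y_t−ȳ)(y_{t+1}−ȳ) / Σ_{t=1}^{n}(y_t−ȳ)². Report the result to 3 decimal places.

0.045

Mean ȳ = (67 + 72 + 82 + 77 + 72 + 77)/6 = 74.5000
Deviations from mean: -7.5000, -2.5000, 7.5000, 2.5000, -2.5000, 2.5000
Numerator Σ_{t=1}^{5}(y_t−ȳ)(y_{t+1}−ȳ) = 6.2500
Denominator Σ(y_t−ȳ)² = 137.5000
r_1 = 6.2500 / 137.5000 = 0.045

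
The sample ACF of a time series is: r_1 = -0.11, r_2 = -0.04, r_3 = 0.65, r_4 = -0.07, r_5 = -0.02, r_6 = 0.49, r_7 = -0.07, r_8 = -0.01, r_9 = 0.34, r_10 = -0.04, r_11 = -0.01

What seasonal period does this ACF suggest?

3

The largest autocorrelation is r_3 = 0.65, with weaker echoes at lags 6 (0.49) and 9 (0.34); the remaining lags stay at or below -0.01.
The dominant spike at lag 3 indicates a seasonal period of 3.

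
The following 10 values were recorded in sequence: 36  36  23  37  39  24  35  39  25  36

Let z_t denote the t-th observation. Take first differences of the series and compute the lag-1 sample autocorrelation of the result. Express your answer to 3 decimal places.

-0.491

First differences Δz: 0, -13, 14, 2, -15, 11, 4, -14, 11
Mean of differences = 0.0000
Numerator Σ(Δz_t−Δz̄)(Δz_{t+1}−Δz̄) = -515.0000
Denominator Σ(Δz_t−Δz̄)² = 1048.0000
r_1(Δz) = -515.0000 / 1048.0000 = -0.491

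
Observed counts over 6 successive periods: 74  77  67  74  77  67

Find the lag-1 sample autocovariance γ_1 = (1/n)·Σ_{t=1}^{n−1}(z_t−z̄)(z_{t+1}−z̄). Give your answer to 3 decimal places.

Mean z̄ = (74 + 77 + 67 + 74 + 77 + 67)/6 = 72.6667
Deviations: 1.3333, 4.3333, -5.6667, 1.3333, 4.3333, -5.6667
Σ_{t=1}^{5}(z_t−z̄)(z_{t+1}−z̄) = -45.1111
γ_1 = -45.1111 / 6 = -7.519

-7.519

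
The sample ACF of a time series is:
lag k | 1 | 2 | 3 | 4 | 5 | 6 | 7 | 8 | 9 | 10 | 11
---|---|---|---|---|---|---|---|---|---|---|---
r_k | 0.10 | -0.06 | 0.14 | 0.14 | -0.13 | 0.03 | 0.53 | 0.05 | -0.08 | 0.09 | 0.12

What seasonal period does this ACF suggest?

7

The largest autocorrelation is r_7 = 0.53; the remaining lags stay at or below 0.14.
The dominant spike at lag 7 indicates a seasonal period of 7.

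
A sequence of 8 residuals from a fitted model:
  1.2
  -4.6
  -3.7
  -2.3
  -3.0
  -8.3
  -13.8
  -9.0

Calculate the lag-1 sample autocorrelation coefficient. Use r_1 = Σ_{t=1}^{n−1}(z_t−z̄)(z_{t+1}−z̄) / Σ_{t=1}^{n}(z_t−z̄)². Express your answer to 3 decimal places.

Mean z̄ = (1.2 − 4.6 − 3.7 − 2.3 − 3.0 − 8.3 − 13.8 − 9.0)/8 = -5.4375
Deviations from mean: 6.6375, 0.8375, 1.7375, 3.1375, 2.4375, -2.8625, -8.3625, -3.5625
Numerator Σ_{t=1}^{7}(z_t−z̄)(z_{t+1}−z̄) = 66.8648
Denominator Σ(z_t−z̄)² = 154.3788
r_1 = 66.8648 / 154.3788 = 0.433

0.433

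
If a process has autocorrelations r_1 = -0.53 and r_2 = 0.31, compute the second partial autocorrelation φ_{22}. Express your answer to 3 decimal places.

φ_{22} = (r_2 − r_1²) / (1 − r_1²)
r_1² = (-0.53)² = 0.2809
Numerator = 0.31 − 0.2809 = 0.0291; denominator = 1 − 0.2809 = 0.7191
φ_{22} = 0.0291 / 0.7191 = 0.040

0.040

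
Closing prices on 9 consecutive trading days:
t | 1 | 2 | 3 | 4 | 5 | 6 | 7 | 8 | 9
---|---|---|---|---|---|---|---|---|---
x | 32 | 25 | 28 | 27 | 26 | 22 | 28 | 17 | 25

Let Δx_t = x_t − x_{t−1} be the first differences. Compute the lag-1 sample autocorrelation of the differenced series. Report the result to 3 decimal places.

First differences Δx: -7, 3, -1, -1, -4, 6, -11, 8
Mean of differences = -0.8750
Numerator Σ(Δx_t−Δx̄)(Δx_{t+1}−Δx̄) = -204.7656
Denominator Σ(Δx_t−Δx̄)² = 290.8750
r_1(Δx) = -204.7656 / 290.8750 = -0.704

-0.704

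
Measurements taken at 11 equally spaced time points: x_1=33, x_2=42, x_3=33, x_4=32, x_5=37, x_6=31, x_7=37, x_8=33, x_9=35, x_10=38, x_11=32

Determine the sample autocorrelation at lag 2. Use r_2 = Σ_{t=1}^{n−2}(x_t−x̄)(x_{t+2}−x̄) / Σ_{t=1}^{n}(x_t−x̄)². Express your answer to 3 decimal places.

-0.039

Mean x̄ = (33 + 42 + 33 + 32 + 37 + 31 + 37 + 33 + 35 + 38 + 32)/11 = 34.8182
Numerator Σ_{t=1}^{9}(x_t−x̄)(x_{t+2}−x̄) = -4.3388
Denominator Σ(x_t−x̄)² = 111.6364
r_2 = -4.3388 / 111.6364 = -0.039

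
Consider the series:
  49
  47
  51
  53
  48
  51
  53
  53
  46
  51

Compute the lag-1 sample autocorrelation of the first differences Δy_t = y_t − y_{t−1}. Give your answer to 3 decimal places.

First differences Δy: -2, 4, 2, -5, 3, 2, 0, -7, 5
Mean of differences = 0.2222
Numerator Σ(Δy_t−Δȳ)(Δy_{t+1}−Δȳ) = -53.8272
Denominator Σ(Δy_t−Δȳ)² = 135.5556
r_1(Δy) = -53.8272 / 135.5556 = -0.397

-0.397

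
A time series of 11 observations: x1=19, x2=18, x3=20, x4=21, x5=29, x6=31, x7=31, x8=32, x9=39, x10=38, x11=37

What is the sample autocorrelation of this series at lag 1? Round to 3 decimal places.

0.770

Mean x̄ = (19 + 18 + 20 + 21 + 29 + 31 + 31 + 32 + 39 + 38 + 37)/11 = 28.6364
Numerator Σ_{t=1}^{10}(x_t−x̄)(x_{t+1}−x̄) = 482.1405
Denominator Σ(x_t−x̄)² = 626.5455
r_1 = 482.1405 / 626.5455 = 0.770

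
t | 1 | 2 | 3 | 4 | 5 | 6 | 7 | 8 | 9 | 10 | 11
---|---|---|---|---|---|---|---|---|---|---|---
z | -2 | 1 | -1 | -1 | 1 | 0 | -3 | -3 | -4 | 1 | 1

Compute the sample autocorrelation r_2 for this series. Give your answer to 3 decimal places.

-0.277

Mean z̄ = (-2 + 1 − 1 − 1 + 1 + 0 − 3 − 3 − 4 + 1 + 1)/11 = -0.9091
Numerator Σ_{t=1}^{9}(z_t−z̄)(z_{t+2}−z̄) = -9.6529
Denominator Σ(z_t−z̄)² = 34.9091
r_2 = -9.6529 / 34.9091 = -0.277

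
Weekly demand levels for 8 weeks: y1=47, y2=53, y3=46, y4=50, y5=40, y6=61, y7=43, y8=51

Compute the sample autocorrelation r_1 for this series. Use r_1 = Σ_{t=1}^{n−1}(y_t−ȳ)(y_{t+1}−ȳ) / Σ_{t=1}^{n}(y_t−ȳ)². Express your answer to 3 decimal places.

-0.760

Mean ȳ = (47 + 53 + 46 + 50 + 40 + 61 + 43 + 51)/8 = 48.8750
Σ(y_t−ȳ)(y_{t+1}−ȳ) = (-7.7344) + (-11.8594) + (-3.2344) + (-9.9844) + (-107.6094) + (-71.2344) + (-12.4844) = -224.1406
Denominator Σ(y_t−ȳ)² = 294.8750
r_1 = -224.1406 / 294.8750 = -0.760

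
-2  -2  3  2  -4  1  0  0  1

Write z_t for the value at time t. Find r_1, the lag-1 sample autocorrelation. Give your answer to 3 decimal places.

-0.206

Mean z̄ = (-2 − 2 + 3 + 2 − 4 + 1 + 0 + 0 + 1)/9 = -0.1111
Numerator Σ_{t=1}^{8}(z_t−z̄)(z_{t+1}−z̄) = -8.0123
Denominator Σ(z_t−z̄)² = 38.8889
r_1 = -8.0123 / 38.8889 = -0.206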